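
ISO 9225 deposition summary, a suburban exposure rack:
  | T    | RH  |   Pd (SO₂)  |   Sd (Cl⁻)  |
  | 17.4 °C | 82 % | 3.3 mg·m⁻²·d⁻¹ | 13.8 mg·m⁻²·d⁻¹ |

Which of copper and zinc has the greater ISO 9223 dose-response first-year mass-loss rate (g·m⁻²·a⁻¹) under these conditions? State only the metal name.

copper: f(T) = -0.080·(T−10) [T>10 °C] = -0.5920
  Pd branch = 0.0053·Pd^0.26·e^(0.059·RH+f) = 0.5048 μm/a
  Cl⁻ term: 0.01025·13.8^0.27·exp(0.036·82+0.049·17.4) = 0.935
  r_corr = 0.5048 + 0.935 = 1.44 μm/a
  mass loss = 1.44 μm/a × 8.96 g/cm³ = 12.9 g·m⁻²·a⁻¹
zinc: f(T) = -0.071·(T−10) [T>10 °C] = -0.5254
  Pd branch = 0.0129·Pd^0.44·e^(0.046·RH+f) = 0.5607 μm/a
  Cl⁻ term: 0.0175·13.8^0.57·exp(0.008·82+0.085·17.4) = 0.6607
  sum: 0.5607 + 0.6607 → r_corr = 1.221 μm/a
  mass loss = 1.221 μm/a × 7.14 g/cm³ = 8.72 g·m⁻²·a⁻¹
Ordering by g·m⁻²·a⁻¹: copper (12.9) > zinc (8.72)

copper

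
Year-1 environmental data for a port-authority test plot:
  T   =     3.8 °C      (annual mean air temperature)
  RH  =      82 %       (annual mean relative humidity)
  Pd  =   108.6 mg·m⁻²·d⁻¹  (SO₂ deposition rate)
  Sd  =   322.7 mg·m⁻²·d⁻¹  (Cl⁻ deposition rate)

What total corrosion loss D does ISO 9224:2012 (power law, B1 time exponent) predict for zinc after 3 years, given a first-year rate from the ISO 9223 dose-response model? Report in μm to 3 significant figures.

D(3) = 11.6 μm

zinc: temperature factor f = +0.038·(-6.2) = -0.2356
  SO₂ term: 0.0129·108.6^0.44·exp(0.046·82-0.2356) = 3.485
  Cl⁻ term: 0.0175·322.7^0.57·exp(0.008·82+0.085·3.8) = 1.254
  sum: 3.485 + 1.254 → r_corr = 4.739 μm/a
ISO 9224: D(t) = r_corr · t^b with b = 0.813 (zinc, B1)
  D(3) = 4.739 × 3^0.813 = 4.739 × 2.443 = 11.58 μm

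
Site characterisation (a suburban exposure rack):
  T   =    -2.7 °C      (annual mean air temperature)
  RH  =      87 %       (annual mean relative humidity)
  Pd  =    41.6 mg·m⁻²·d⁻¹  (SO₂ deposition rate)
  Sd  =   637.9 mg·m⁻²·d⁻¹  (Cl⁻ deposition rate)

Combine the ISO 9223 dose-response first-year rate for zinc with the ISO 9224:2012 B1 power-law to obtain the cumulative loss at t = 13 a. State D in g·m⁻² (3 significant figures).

zinc: f(T) = +0.038·(T−10) [T≤10 °C] = -0.4826
  Pd branch = 0.0129·Pd^0.44·e^(0.046·RH+f) = 2.246 μm/a
  Cl⁻ term: 0.0175·637.9^0.57·exp(0.008·87+0.085·-2.7) = 1.108
  r_corr = 2.246 + 1.108 = 3.354 μm/a
Long-term exponent b (ISO 9224 Table 2, B1) = 0.813
  D(13) = 3.354 × 13^0.813 = 3.354 × 8.047 = 26.99 μm
  Mass loss = 26.99 μm × 7.14 g/cm³ = 192.7 g·m⁻²

D(13) = 193 g·m⁻²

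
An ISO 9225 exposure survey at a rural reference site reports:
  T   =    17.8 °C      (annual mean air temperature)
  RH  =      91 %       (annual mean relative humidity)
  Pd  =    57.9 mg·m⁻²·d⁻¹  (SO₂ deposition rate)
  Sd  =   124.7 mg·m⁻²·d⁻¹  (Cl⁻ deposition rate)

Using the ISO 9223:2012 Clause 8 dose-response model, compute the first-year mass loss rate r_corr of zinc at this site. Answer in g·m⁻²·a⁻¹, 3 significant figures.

zinc: f(T) = -0.071·(T−10) [T>10 °C] = -0.5538
  Pd branch = 0.0129·Pd^0.44·e^(0.046·RH+f) = 2.908 μm/a
  Cl⁻ term: 0.0175·124.7^0.57·exp(0.008·91+0.085·17.8) = 2.576
  r_corr = 2.908 + 2.576 = 5.484 μm/a
Convert to mass loss: 5.484 μm/a × 7.14 g/cm³ = 39.16 g·m⁻²·a⁻¹

r_corr = 39.2 g·m⁻²·a⁻¹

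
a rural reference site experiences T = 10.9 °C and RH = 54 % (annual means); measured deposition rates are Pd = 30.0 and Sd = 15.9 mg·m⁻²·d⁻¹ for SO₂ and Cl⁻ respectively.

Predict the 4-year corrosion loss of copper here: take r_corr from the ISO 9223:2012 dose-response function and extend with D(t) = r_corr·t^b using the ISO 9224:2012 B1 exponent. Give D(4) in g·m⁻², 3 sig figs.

D(4) = 12.3 g·m⁻²

copper: T>10 °C ⇒ hinge -0.080·(10.9−10) = -0.0720
  sulphur-dioxide contribution → 0.2889 μm/a
  chloride contribution → 0.2578 μm/a
  ⇒ r_corr(copper) = 0.5467 μm/a
Power-law: D(4) = r_corr · 4^0.667
  D(4) = 0.5467 × 4^0.667 = 0.5467 × 2.521 = 1.378 μm
  Mass loss = 1.378 μm × 8.96 g/cm³ = 12.35 g·m⁻²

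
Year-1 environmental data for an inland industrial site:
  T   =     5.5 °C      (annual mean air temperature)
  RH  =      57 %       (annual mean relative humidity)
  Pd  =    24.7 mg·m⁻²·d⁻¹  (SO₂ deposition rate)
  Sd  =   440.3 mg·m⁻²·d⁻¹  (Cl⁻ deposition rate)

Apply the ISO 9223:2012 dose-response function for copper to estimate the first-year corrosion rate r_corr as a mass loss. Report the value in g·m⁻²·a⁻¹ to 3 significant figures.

copper: T≤10 °C ⇒ hinge +0.126·(5.5−10) = -0.5670
  SO₂ term: 0.0053·24.7^0.26·exp(0.059·57-0.5670) = 0.1998
  Cl⁻ term: 0.01025·440.3^0.27·exp(0.036·57+0.049·5.5) = 0.5404
  r_corr = 0.1998 + 0.5404 = 0.7403 μm/a
Convert to mass loss: 0.7403 μm/a × 8.96 g/cm³ = 6.633 g·m⁻²·a⁻¹

r_corr = 6.63 g·m⁻²·a⁻¹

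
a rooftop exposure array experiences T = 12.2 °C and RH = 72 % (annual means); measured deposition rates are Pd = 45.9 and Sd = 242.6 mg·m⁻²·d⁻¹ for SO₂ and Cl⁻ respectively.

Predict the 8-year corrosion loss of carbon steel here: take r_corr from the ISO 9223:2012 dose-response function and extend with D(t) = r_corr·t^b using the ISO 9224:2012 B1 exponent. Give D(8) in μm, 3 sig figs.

carbon steel: T>10 °C ⇒ hinge -0.054·(12.2−10) = -0.1188
  Pd branch = 1.77·Pd^0.52·e^(0.02·RH+f) = 48.52 μm/a
  Cl⁻ term: 0.102·242.6^0.62·exp(0.033·72+0.04·12.2) = 53.83
  sum: 48.52 + 53.83 → r_corr = 102.4 μm/a
Long-term exponent b (ISO 9224 Table 2, B1) = 0.523
  D(8) = 102.4 × 8^0.523 = 102.4 × 2.967 = 303.7 μm

D(8) = 304 μm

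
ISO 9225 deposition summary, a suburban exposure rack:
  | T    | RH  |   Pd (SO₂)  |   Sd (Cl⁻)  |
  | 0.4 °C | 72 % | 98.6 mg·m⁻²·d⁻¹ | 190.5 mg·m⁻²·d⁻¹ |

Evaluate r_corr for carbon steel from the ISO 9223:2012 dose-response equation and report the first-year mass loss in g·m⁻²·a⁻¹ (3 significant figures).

carbon steel: T≤10 °C ⇒ hinge +0.150·(0.4−10) = -1.4400
  sulphur-dioxide contribution → 19.27 μm/a
  chloride contribution → 28.9 μm/a
  ⇒ r_corr(carbon steel) = 48.17 μm/a
Convert to mass loss: 48.17 μm/a × 7.85 g/cm³ = 378.1 g·m⁻²·a⁻¹

r_corr = 378 g·m⁻²·a⁻¹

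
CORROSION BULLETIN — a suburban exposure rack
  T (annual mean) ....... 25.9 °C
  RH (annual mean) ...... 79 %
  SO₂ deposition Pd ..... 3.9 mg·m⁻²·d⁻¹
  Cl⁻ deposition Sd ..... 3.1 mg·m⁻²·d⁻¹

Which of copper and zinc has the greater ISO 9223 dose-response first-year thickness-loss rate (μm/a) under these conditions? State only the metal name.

copper

copper: temperature factor f = -0.080·(15.9) = -1.2720
  SO₂ term: 0.0053·3.9^0.26·exp(0.059·79-1.2720) = 0.2238
  Cl⁻ term: 0.01025·3.1^0.27·exp(0.036·79+0.049·25.9) = 0.8505
  r_corr = 0.2238 + 0.8505 = 1.074 μm/a
zinc: f(T) = -0.071·(T−10) [T>10 °C] = -1.1289
  Pd branch = 0.0129·Pd^0.44·e^(0.046·RH+f) = 0.2875 μm/a
  Sd branch = 0.0175·Sd^0.57·e^(0.008·RH+0.085·T) = 0.5671 μm/a
  sum: 0.2875 + 0.5671 → r_corr = 0.8546 μm/a
Ordering by μm/a: copper (1.07) > zinc (0.855)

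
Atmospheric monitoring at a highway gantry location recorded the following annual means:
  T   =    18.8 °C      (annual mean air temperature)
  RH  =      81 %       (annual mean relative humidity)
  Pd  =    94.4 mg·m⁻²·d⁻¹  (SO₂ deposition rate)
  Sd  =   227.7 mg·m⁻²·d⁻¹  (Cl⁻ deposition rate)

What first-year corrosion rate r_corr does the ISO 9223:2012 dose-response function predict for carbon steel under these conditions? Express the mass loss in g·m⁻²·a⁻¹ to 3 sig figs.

carbon steel: temperature factor f = -0.054·(8.8) = -0.4752
  SO₂ term: 1.77·94.4^0.52·exp(0.02·81-0.4752) = 59.18
  Cl⁻ term: 0.102·227.7^0.62·exp(0.033·81+0.04·18.8) = 90.7
  sum: 59.18 + 90.7 → r_corr = 149.9 μm/a
Convert to mass loss: 149.9 μm/a × 7.85 g/cm³ = 1177 g·m⁻²·a⁻¹

r_corr = 1.18e+03 g·m⁻²·a⁻¹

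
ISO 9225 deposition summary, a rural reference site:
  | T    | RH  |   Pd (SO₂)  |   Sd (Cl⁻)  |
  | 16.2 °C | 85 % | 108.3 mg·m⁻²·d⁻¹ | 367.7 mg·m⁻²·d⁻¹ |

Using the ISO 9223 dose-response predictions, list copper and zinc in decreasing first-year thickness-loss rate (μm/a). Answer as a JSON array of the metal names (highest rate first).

["zinc", "copper"]

copper: temperature factor f = -0.080·(6.2) = -0.4960
  sulphur-dioxide contribution → 1.644 μm/a
  chloride contribution → 2.383 μm/a
  total first-year rate 4.027 μm/a
zinc: f(T) = -0.071·(T−10) [T>10 °C] = -0.4402
  sulphur-dioxide contribution → 3.256 μm/a
  chloride contribution → 3.969 μm/a
  total first-year rate 7.226 μm/a
Ordering by μm/a: zinc (7.23) > copper (4.03)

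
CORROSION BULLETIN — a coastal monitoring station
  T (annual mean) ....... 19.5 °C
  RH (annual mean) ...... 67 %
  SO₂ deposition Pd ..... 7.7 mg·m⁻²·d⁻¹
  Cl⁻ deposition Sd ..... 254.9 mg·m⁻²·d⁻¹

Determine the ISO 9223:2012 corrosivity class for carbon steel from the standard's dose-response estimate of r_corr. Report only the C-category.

carbon steel: f(T) = -0.054·(T−10) [T>10 °C] = -0.5130
  Pd branch = 1.77·Pd^0.52·e^(0.02·RH+f) = 11.7 μm/a
  Cl⁻ term: 0.102·254.9^0.62·exp(0.033·67+0.04·19.5) = 63.03
  r_corr = 11.7 + 63.03 = 74.72 μm/a
ISO 9223 Table 2 (carbon steel): 50 < 74.7 ≤ 80 μm/a ⇒ C4

C4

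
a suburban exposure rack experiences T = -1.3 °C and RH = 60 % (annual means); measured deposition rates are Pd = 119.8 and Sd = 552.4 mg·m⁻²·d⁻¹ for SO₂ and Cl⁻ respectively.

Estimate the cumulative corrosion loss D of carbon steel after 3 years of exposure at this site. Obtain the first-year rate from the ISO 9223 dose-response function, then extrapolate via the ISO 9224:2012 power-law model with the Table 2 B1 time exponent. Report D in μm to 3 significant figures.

carbon steel: f(T) = +0.150·(T−10) [T≤10 °C] = -1.6950
  SO₂ term: 1.77·119.8^0.52·exp(0.02·60-1.6950) = 13
  Sd branch = 0.102·Sd^0.62·e^(0.033·RH+0.04·T) = 35.17 μm/a
  r_corr = 13 + 35.17 = 48.16 μm/a
ISO 9224: D(t) = r_corr · t^b with b = 0.523 (carbon steel, B1)
  D(3) = 48.16 × 3^0.523 = 48.16 × 1.776 = 85.55 μm

D(3) = 85.6 μm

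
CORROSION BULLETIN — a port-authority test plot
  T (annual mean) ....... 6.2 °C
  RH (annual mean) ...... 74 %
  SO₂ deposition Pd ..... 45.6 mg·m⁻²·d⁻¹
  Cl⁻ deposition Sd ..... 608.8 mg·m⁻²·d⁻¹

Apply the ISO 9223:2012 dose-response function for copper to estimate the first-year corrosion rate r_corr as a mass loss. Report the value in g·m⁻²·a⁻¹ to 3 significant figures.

r_corr = 16.3 g·m⁻²·a⁻¹

copper: f(T) = +0.126·(T−10) [T≤10 °C] = -0.4788
  sulphur-dioxide contribution → 0.6979 μm/a
  chloride contribution → 1.126 μm/a
  ⇒ r_corr(copper) = 1.824 μm/a
Convert to mass loss: 1.824 μm/a × 8.96 g/cm³ = 16.34 g·m⁻²·a⁻¹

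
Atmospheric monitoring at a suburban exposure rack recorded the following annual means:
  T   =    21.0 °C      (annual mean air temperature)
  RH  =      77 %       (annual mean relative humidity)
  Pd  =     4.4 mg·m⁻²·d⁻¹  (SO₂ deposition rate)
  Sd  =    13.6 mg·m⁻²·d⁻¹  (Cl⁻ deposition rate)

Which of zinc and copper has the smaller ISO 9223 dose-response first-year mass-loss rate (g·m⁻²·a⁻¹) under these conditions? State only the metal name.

zinc: T>10 °C ⇒ hinge -0.071·(21.0−10) = -0.7810
  sulphur-dioxide contribution → 0.3916 μm/a
  chloride contribution → 0.8549 μm/a
  total first-year rate 1.246 μm/a
  mass loss = 1.246 μm/a × 7.14 g/cm³ = 8.899 g·m⁻²·a⁻¹
copper: temperature factor f = -0.080·(11.0) = -0.8800
  sulphur-dioxide contribution → 0.3037 μm/a
  chloride contribution → 0.928 μm/a
  ⇒ r_corr(copper) = 1.232 μm/a
  mass loss = 1.232 μm/a × 8.96 g/cm³ = 11.04 g·m⁻²·a⁻¹
Ordering by g·m⁻²·a⁻¹: copper (11) > zinc (8.9)

zinc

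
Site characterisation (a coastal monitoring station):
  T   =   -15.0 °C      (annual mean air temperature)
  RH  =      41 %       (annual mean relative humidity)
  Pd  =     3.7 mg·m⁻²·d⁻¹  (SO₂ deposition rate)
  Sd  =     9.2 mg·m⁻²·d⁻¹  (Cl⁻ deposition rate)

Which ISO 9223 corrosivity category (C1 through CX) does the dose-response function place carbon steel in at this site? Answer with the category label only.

carbon steel: temperature factor f = +0.150·(-25.0) = -3.7500
  sulphur-dioxide contribution → 0.1866 μm/a
  chloride contribution → 0.8574 μm/a
  total first-year rate 1.044 μm/a
1.04 μm/a falls in (0, 1.3] for carbon steel → category C1

C1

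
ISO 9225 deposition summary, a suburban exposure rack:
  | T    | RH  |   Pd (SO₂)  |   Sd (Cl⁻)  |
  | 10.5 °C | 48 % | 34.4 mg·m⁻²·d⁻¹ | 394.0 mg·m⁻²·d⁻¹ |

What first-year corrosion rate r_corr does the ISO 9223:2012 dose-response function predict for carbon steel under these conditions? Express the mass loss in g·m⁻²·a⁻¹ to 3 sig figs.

carbon steel: temperature factor f = -0.054·(0.5) = -0.0270
  SO₂ term: 1.77·34.4^0.52·exp(0.02·48-0.0270) = 28.33
  Sd branch = 0.102·Sd^0.62·e^(0.033·RH+0.04·T) = 30.77 μm/a
  sum: 28.33 + 30.77 → r_corr = 59.1 μm/a
Convert to mass loss: 59.1 μm/a × 7.85 g/cm³ = 463.9 g·m⁻²·a⁻¹

r_corr = 464 g·m⁻²·a⁻¹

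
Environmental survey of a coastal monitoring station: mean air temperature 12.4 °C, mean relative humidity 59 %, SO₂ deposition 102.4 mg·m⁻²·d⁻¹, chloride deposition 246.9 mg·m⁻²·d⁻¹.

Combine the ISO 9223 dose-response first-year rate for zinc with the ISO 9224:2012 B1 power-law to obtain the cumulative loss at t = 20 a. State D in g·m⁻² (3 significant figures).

zinc: f(T) = -0.071·(T−10) [T>10 °C] = -0.1704
  sulphur-dioxide contribution → 1.258 μm/a
  chloride contribution → 1.86 μm/a
  ⇒ r_corr(zinc) = 3.118 μm/a
Long-term exponent b (ISO 9224 Table 2, B1) = 0.813
  D(20) = 3.118 × 20^0.813 = 3.118 × 11.42 = 35.62 μm
  Mass loss = 35.62 μm × 7.14 g/cm³ = 254.3 g·m⁻²

D(20) = 254 g·m⁻²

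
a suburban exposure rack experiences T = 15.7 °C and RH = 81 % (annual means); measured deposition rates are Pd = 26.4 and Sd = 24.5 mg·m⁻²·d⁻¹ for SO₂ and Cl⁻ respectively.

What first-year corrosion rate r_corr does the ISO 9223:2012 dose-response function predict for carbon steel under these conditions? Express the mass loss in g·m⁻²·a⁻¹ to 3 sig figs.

carbon steel: f(T) = -0.054·(T−10) [T>10 °C] = -0.3078
  SO₂ term: 1.77·26.4^0.52·exp(0.02·81-0.3078) = 36.07
  Cl⁻ term: 0.102·24.5^0.62·exp(0.033·81+0.04·15.7) = 20.11
  r_corr = 36.07 + 20.11 = 56.18 μm/a
Convert to mass loss: 56.18 μm/a × 7.85 g/cm³ = 441 g·m⁻²·a⁻¹

r_corr = 441 g·m⁻²·a⁻¹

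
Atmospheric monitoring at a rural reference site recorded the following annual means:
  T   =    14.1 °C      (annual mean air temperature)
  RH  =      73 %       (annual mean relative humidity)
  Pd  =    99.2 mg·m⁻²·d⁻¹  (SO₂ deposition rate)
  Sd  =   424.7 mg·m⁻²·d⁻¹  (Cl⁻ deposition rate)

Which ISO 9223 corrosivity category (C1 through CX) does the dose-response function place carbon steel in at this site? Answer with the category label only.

carbon steel: f(T) = -0.054·(T−10) [T>10 °C] = -0.2214
  SO₂ term: 1.77·99.2^0.52·exp(0.02·73-0.2214) = 66.69
  Sd branch = 0.102·Sd^0.62·e^(0.033·RH+0.04·T) = 84.95 μm/a
  r_corr = 66.69 + 84.95 = 151.6 μm/a
152 μm/a falls in (80, 200] for carbon steel → category C5

C5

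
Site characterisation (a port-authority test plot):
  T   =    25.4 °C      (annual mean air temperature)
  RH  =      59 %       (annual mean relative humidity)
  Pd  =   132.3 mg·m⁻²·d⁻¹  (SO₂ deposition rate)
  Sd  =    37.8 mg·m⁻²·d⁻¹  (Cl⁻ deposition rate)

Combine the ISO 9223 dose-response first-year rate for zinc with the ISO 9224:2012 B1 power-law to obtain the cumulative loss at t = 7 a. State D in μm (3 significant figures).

D(7) = 12.1 μm

zinc: f(T) = -0.071·(T−10) [T>10 °C] = -1.0934
  sulphur-dioxide contribution → 0.5596 μm/a
  chloride contribution → 1.927 μm/a
  ⇒ r_corr(zinc) = 2.486 μm/a
Long-term exponent b (ISO 9224 Table 2, B1) = 0.813
  D(7) = 2.486 × 7^0.813 = 2.486 × 4.865 = 12.1 μm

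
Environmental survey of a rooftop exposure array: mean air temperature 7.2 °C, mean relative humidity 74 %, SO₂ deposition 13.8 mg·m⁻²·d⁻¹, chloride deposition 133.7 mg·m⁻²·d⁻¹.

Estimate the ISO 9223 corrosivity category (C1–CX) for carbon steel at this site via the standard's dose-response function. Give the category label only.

C4

carbon steel: temperature factor f = +0.150·(-2.8) = -0.4200
  SO₂ term: 1.77·13.8^0.52·exp(0.02·74-0.4200) = 20
  Sd branch = 0.102·Sd^0.62·e^(0.033·RH+0.04·T) = 32.54 μm/a
  sum: 20 + 32.54 → r_corr = 52.54 μm/a
Category bounds: 50…80 μm/a bracket r_corr ⇒ C4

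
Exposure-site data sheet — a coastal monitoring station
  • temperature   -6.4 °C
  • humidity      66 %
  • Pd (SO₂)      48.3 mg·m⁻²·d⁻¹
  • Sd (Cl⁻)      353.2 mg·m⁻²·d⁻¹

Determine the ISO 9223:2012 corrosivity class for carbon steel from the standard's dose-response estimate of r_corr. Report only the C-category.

carbon steel: temperature factor f = +0.150·(-16.4) = -2.4600
  sulphur-dioxide contribution → 4.251 μm/a
  chloride contribution → 26.49 μm/a
  total first-year rate 30.74 μm/a
Category bounds: 25…50 μm/a bracket r_corr ⇒ C3

C3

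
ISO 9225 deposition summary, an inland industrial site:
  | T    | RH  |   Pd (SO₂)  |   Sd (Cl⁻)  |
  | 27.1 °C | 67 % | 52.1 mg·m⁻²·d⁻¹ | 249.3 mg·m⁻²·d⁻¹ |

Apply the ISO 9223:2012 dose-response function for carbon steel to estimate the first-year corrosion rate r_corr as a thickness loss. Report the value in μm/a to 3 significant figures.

r_corr = 105 μm/a

carbon steel: f(T) = -0.054·(T−10) [T>10 °C] = -0.9234
  Pd branch = 1.77·Pd^0.52·e^(0.02·RH+f) = 20.97 μm/a
  Sd branch = 0.102·Sd^0.62·e^(0.033·RH+0.04·T) = 84.25 μm/a
  r_corr = 20.97 + 84.25 = 105.2 μm/a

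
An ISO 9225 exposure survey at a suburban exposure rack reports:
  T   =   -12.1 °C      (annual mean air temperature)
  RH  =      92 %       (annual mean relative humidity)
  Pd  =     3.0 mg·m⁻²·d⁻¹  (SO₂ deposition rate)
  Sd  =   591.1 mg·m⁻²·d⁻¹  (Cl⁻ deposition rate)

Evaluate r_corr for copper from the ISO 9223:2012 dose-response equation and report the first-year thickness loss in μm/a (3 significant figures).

copper: f(T) = +0.126·(T−10) [T≤10 °C] = -2.7846
  sulphur-dioxide contribution → 0.09916 μm/a
  chloride contribution → 0.8709 μm/a
  ⇒ r_corr(copper) = 0.97 μm/a

r_corr = 0.970 μm/a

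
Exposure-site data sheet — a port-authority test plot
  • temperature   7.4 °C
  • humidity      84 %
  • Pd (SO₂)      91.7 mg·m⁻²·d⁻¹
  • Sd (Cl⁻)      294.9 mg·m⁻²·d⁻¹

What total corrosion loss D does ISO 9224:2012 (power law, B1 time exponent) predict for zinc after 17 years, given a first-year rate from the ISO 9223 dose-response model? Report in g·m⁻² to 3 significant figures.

D(17) = 408 g·m⁻²

zinc: T≤10 °C ⇒ hinge +0.038·(7.4−10) = -0.0988
  Pd branch = 0.0129·Pd^0.44·e^(0.046·RH+f) = 4.067 μm/a
  Cl⁻ term: 0.0175·294.9^0.57·exp(0.008·84+0.085·7.4) = 1.644
  sum: 4.067 + 1.644 → r_corr = 5.71 μm/a
Power-law: D(17) = r_corr · 17^0.813
  D(17) = 5.71 × 17^0.813 = 5.71 × 10.01 = 57.15 μm
  Mass loss = 57.15 μm × 7.14 g/cm³ = 408 g·m⁻²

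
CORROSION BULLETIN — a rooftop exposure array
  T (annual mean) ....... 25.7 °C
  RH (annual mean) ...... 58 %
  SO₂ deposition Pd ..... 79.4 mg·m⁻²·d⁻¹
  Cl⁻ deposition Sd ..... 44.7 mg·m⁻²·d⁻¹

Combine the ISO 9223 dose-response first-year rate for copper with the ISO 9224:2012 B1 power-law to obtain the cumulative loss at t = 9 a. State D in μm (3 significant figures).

D(9) = 4.14 μm

copper: temperature factor f = -0.080·(15.7) = -1.2560
  SO₂ term: 0.0053·79.4^0.26·exp(0.059·58-1.2560) = 0.1442
  Cl⁻ term: 0.01025·44.7^0.27·exp(0.036·58+0.049·25.7) = 0.8129
  r_corr = 0.1442 + 0.8129 = 0.9571 μm/a
Long-term exponent b (ISO 9224 Table 2, B1) = 0.667
  D(9) = 0.9571 × 9^0.667 = 0.9571 × 4.33 = 4.144 μm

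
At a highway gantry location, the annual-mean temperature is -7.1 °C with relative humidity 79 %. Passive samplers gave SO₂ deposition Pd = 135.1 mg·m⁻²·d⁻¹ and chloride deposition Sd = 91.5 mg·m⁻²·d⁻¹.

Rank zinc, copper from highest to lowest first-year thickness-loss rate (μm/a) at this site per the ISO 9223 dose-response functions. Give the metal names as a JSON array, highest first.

zinc: temperature factor f = +0.038·(-17.1) = -0.6498
  SO₂ term: 0.0129·135.1^0.44·exp(0.046·79-0.6498) = 2.209
  Sd branch = 0.0175·Sd^0.57·e^(0.008·RH+0.085·T) = 0.2363 μm/a
  sum: 2.209 + 0.2363 → r_corr = 2.445 μm/a
copper: f(T) = +0.126·(T−10) [T≤10 °C] = -2.1546
  Pd branch = 0.0053·Pd^0.26·e^(0.059·RH+f) = 0.2327 μm/a
  Cl⁻ term: 0.01025·91.5^0.27·exp(0.036·79+0.049·-7.1) = 0.4211
  r_corr = 0.2327 + 0.4211 = 0.6537 μm/a
Ordering by μm/a: zinc (2.44) > copper (0.654)

["zinc", "copper"]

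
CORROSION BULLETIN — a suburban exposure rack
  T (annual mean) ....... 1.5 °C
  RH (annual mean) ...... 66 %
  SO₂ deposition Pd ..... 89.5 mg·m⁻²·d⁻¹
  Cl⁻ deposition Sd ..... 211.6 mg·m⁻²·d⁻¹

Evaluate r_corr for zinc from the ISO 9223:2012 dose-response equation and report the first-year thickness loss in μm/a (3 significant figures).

r_corr = 2.12 μm/a

zinc: temperature factor f = +0.038·(-8.5) = -0.3230
  Pd branch = 0.0129·Pd^0.44·e^(0.046·RH+f) = 1.405 μm/a
  Cl⁻ term: 0.0175·211.6^0.57·exp(0.008·66+0.085·1.5) = 0.7133
  sum: 1.405 + 0.7133 → r_corr = 2.118 μm/a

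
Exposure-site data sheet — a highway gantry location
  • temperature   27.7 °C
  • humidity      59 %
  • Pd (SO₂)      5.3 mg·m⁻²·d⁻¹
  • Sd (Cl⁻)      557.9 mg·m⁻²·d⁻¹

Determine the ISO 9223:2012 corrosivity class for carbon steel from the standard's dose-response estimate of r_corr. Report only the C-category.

carbon steel: f(T) = -0.054·(T−10) [T>10 °C] = -0.9558
  SO₂ term: 1.77·5.3^0.52·exp(0.02·59-0.9558) = 5.272
  Cl⁻ term: 0.102·557.9^0.62·exp(0.033·59+0.04·27.7) = 109.2
  r_corr = 5.272 + 109.2 = 114.5 μm/a
ISO 9223 Table 2 (carbon steel): 80 < 114 ≤ 200 μm/a ⇒ C5

C5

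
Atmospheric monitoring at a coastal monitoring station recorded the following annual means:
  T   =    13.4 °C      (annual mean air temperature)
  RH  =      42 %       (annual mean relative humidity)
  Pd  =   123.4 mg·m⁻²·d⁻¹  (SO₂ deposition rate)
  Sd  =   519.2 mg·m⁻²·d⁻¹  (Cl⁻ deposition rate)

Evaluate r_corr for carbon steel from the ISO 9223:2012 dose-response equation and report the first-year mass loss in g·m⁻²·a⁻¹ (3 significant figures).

carbon steel: temperature factor f = -0.054·(3.4) = -0.1836
  SO₂ term: 1.77·123.4^0.52·exp(0.02·42-0.1836) = 41.74
  Cl⁻ term: 0.102·519.2^0.62·exp(0.033·42+0.04·13.4) = 33.64
  r_corr = 41.74 + 33.64 = 75.37 μm/a
Convert to mass loss: 75.37 μm/a × 7.85 g/cm³ = 591.7 g·m⁻²·a⁻¹

r_corr = 592 g·m⁻²·a⁻¹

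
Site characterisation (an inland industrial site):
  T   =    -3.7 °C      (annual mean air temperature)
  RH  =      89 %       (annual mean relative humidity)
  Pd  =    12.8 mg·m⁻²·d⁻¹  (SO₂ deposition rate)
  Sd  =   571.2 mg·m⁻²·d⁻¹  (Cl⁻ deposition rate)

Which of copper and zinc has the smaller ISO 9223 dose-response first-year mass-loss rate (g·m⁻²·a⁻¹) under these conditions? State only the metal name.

copper

copper: temperature factor f = +0.126·(-13.7) = -1.7262
  sulphur-dioxide contribution → 0.3491 μm/a
  chloride contribution → 1.169 μm/a
  ⇒ r_corr(copper) = 1.518 μm/a
  mass loss = 1.518 μm/a × 8.96 g/cm³ = 13.6 g·m⁻²·a⁻¹
zinc: temperature factor f = +0.038·(-13.7) = -0.5206
  sulphur-dioxide contribution → 1.411 μm/a
  chloride contribution → 0.9706 μm/a
  total first-year rate 2.382 μm/a
  mass loss = 2.382 μm/a × 7.14 g/cm³ = 17.01 g·m⁻²·a⁻¹
Ordering by g·m⁻²·a⁻¹: zinc (17) > copper (13.6)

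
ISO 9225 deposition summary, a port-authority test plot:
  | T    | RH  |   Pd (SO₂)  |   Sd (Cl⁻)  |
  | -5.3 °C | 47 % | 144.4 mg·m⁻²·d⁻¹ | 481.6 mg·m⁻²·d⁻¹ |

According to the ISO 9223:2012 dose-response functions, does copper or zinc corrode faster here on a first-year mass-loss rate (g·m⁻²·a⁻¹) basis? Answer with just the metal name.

zinc

copper: f(T) = +0.126·(T−10) [T≤10 °C] = -1.9278
  Pd branch = 0.0053·Pd^0.26·e^(0.059·RH+f) = 0.04496 μm/a
  Cl⁻ term: 0.01025·481.6^0.27·exp(0.036·47+0.049·-5.3) = 0.2276
  r_corr = 0.04496 + 0.2276 = 0.2725 μm/a
  mass loss = 0.2725 μm/a × 8.96 g/cm³ = 2.442 g·m⁻²·a⁻¹
zinc: T≤10 °C ⇒ hinge +0.038·(-5.3−10) = -0.5814
  Pd branch = 0.0129·Pd^0.44·e^(0.046·RH+f) = 0.5588 μm/a
  Sd branch = 0.0175·Sd^0.57·e^(0.008·RH+0.085·T) = 0.5493 μm/a
  r_corr = 0.5588 + 0.5493 = 1.108 μm/a
  mass loss = 1.108 μm/a × 7.14 g/cm³ = 7.912 g·m⁻²·a⁻¹
Ordering by g·m⁻²·a⁻¹: zinc (7.91) > copper (2.44)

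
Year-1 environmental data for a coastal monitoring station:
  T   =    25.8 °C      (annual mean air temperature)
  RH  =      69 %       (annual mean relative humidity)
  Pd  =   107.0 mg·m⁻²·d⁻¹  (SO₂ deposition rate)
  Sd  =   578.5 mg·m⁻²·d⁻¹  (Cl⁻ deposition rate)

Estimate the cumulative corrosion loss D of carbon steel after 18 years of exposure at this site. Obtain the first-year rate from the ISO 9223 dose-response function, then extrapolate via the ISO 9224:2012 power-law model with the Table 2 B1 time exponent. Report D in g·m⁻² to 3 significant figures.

D(18) = 6.34e+03 g·m⁻²

carbon steel: f(T) = -0.054·(T−10) [T>10 °C] = -0.8532
  Pd branch = 1.77·Pd^0.52·e^(0.02·RH+f) = 34.04 μm/a
  Cl⁻ term: 0.102·578.5^0.62·exp(0.033·69+0.04·25.8) = 144
  r_corr = 34.04 + 144 = 178 μm/a
ISO 9224: D(t) = r_corr · t^b with b = 0.523 (carbon steel, B1)
  D(18) = 178 × 18^0.523 = 178 × 4.534 = 807.2 μm
  Mass loss = 807.2 μm × 7.85 g/cm³ = 6337 g·m⁻²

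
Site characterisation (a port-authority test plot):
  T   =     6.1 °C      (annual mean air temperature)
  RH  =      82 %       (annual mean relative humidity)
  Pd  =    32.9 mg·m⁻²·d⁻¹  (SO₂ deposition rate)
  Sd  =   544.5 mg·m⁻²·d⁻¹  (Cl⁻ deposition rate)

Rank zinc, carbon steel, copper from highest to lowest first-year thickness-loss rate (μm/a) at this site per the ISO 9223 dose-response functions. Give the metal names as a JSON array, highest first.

["carbon steel", "zinc", "copper"]

zinc: T≤10 °C ⇒ hinge +0.038·(6.1−10) = -0.1482
  Pd branch = 0.0129·Pd^0.44·e^(0.046·RH+f) = 2.249 μm/a
  Sd branch = 0.0175·Sd^0.57·e^(0.008·RH+0.085·T) = 2.054 μm/a
  sum: 2.249 + 2.054 → r_corr = 4.303 μm/a
carbon steel: T≤10 °C ⇒ hinge +0.150·(6.1−10) = -0.5850
  Pd branch = 1.77·Pd^0.52·e^(0.02·RH+f) = 31.27 μm/a
  Cl⁻ term: 0.102·544.5^0.62·exp(0.033·82+0.04·6.1) = 96.85
  sum: 31.27 + 96.85 → r_corr = 128.1 μm/a
copper: temperature factor f = +0.126·(-3.9) = -0.4914
  SO₂ term: 0.0053·32.9^0.26·exp(0.059·82-0.4914) = 1.015
  Sd branch = 0.01025·Sd^0.27·e^(0.036·RH+0.049·T) = 1.45 μm/a
  sum: 1.015 + 1.45 → r_corr = 2.465 μm/a
Ordering by μm/a: carbon steel (128) > zinc (4.3) > copper (2.46)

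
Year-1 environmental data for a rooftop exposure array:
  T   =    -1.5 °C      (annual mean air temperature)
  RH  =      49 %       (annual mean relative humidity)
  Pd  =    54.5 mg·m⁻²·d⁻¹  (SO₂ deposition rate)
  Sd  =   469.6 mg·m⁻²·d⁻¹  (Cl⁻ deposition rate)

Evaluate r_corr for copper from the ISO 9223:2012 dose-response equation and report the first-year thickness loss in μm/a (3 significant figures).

r_corr = 0.356 μm/a

copper: T≤10 °C ⇒ hinge +0.126·(-1.5−10) = -1.4490
  SO₂ term: 0.0053·54.5^0.26·exp(0.059·49-1.4490) = 0.06339
  Cl⁻ term: 0.01025·469.6^0.27·exp(0.036·49+0.049·-1.5) = 0.2926
  r_corr = 0.06339 + 0.2926 = 0.356 μm/a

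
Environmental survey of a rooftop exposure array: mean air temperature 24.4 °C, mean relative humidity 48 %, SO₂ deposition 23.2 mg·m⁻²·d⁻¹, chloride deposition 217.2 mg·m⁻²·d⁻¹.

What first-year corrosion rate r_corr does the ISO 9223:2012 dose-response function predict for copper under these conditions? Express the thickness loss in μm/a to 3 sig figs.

r_corr = 0.880 μm/a

copper: f(T) = -0.080·(T−10) [T>10 °C] = -1.1520
  sulphur-dioxide contribution → 0.0644 μm/a
  chloride contribution → 0.8154 μm/a
  ⇒ r_corr(copper) = 0.8798 μm/a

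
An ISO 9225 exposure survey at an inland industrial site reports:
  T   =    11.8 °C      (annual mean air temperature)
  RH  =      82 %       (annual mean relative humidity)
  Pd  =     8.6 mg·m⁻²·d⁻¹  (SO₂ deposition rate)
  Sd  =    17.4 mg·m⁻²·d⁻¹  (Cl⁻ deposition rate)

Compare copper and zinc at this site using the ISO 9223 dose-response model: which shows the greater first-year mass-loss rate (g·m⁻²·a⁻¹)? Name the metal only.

copper

copper: temperature factor f = -0.080·(1.8) = -0.1440
  Pd branch = 0.0053·Pd^0.26·e^(0.059·RH+f) = 1.014 μm/a
  Sd branch = 0.01025·Sd^0.27·e^(0.036·RH+0.049·T) = 0.7565 μm/a
  sum: 1.014 + 0.7565 → r_corr = 1.77 μm/a
  mass loss = 1.77 μm/a × 8.96 g/cm³ = 15.86 g·m⁻²·a⁻¹
zinc: f(T) = -0.071·(T−10) [T>10 °C] = -0.1278
  Pd branch = 0.0129·Pd^0.44·e^(0.046·RH+f) = 1.272 μm/a
  Sd branch = 0.0175·Sd^0.57·e^(0.008·RH+0.085·T) = 0.4684 μm/a
  r_corr = 1.272 + 0.4684 = 1.74 μm/a
  mass loss = 1.74 μm/a × 7.14 g/cm³ = 12.43 g·m⁻²·a⁻¹
Ordering by g·m⁻²·a⁻¹: copper (15.9) > zinc (12.4)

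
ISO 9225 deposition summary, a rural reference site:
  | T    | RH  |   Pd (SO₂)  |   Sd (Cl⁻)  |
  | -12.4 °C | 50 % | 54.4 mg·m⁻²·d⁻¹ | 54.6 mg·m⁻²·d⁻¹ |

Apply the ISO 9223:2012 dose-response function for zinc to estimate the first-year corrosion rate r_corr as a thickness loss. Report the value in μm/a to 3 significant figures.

r_corr = 0.408 μm/a

zinc: f(T) = +0.038·(T−10) [T≤10 °C] = -0.8512
  sulphur-dioxide contribution → 0.3188 μm/a
  chloride contribution → 0.08896 μm/a
  total first-year rate 0.4077 μm/a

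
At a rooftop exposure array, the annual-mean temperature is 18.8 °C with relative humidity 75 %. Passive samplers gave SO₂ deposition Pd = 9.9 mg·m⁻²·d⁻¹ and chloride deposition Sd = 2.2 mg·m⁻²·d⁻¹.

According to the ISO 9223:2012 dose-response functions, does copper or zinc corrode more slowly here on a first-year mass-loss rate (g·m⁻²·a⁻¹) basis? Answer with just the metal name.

copper: temperature factor f = -0.080·(8.8) = -0.7040
  SO₂ term: 0.0053·9.9^0.26·exp(0.059·75-0.7040) = 0.3973
  Sd branch = 0.01025·Sd^0.27·e^(0.036·RH+0.049·T) = 0.4741 μm/a
  r_corr = 0.3973 + 0.4741 = 0.8714 μm/a
  mass loss = 0.8714 μm/a × 8.96 g/cm³ = 7.808 g·m⁻²·a⁻¹
zinc: T>10 °C ⇒ hinge -0.071·(18.8−10) = -0.6248
  Pd branch = 0.0129·Pd^0.44·e^(0.046·RH+f) = 0.5965 μm/a
  Sd branch = 0.0175·Sd^0.57·e^(0.008·RH+0.085·T) = 0.2471 μm/a
  r_corr = 0.5965 + 0.2471 = 0.8436 μm/a
  mass loss = 0.8436 μm/a × 7.14 g/cm³ = 6.023 g·m⁻²·a⁻¹
Ordering by g·m⁻²·a⁻¹: copper (7.81) > zinc (6.02)

zinc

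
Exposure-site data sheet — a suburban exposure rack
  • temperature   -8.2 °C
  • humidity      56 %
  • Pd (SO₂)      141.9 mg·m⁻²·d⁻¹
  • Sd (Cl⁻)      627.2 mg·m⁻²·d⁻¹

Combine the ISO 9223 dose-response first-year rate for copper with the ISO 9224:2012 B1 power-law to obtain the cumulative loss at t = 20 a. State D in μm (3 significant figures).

copper: f(T) = +0.126·(T−10) [T≤10 °C] = -2.2932
  sulphur-dioxide contribution → 0.05282 μm/a
  chloride contribution → 0.2931 μm/a
  ⇒ r_corr(copper) = 0.3459 μm/a
Power-law: D(20) = r_corr · 20^0.667
  D(20) = 0.3459 × 20^0.667 = 0.3459 × 7.375 = 2.552 μm

D(20) = 2.55 μm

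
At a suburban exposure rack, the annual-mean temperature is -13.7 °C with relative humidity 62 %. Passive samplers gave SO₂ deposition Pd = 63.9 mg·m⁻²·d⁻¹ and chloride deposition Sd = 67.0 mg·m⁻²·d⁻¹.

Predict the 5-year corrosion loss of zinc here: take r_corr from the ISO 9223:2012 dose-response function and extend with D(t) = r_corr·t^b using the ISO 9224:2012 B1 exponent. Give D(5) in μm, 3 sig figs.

D(5) = 2.46 μm

zinc: T≤10 °C ⇒ hinge +0.038·(-13.7−10) = -0.9006
  SO₂ term: 0.0129·63.9^0.44·exp(0.046·62-0.9006) = 0.5656
  Sd branch = 0.0175·Sd^0.57·e^(0.008·RH+0.085·T) = 0.09853 μm/a
  r_corr = 0.5656 + 0.09853 = 0.6641 μm/a
ISO 9224: D(t) = r_corr · t^b with b = 0.813 (zinc, B1)
  D(5) = 0.6641 × 5^0.813 = 0.6641 × 3.701 = 2.458 μm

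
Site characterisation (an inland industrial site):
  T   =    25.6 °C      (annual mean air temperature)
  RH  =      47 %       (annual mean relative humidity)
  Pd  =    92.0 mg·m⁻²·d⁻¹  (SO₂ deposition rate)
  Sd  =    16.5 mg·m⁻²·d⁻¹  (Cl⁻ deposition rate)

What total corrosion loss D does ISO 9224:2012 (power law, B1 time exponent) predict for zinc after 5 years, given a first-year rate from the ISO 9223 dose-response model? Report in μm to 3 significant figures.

zinc: temperature factor f = -0.071·(15.6) = -1.1076
  sulphur-dioxide contribution → 0.2708 μm/a
  chloride contribution → 1.11 μm/a
  total first-year rate 1.381 μm/a
Power-law: D(5) = r_corr · 5^0.813
  D(5) = 1.381 × 5^0.813 = 1.381 × 3.701 = 5.11 μm

D(5) = 5.11 μm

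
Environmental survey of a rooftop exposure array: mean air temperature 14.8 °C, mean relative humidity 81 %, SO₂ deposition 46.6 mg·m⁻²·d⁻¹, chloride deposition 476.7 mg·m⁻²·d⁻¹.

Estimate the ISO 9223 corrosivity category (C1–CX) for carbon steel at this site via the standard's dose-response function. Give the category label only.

C5

carbon steel: T>10 °C ⇒ hinge -0.054·(14.8−10) = -0.2592
  Pd branch = 1.77·Pd^0.52·e^(0.02·RH+f) = 50.88 μm/a
  Sd branch = 0.102·Sd^0.62·e^(0.033·RH+0.04·T) = 122.2 μm/a
  r_corr = 50.88 + 122.2 = 173.1 μm/a
ISO 9223 Table 2 (carbon steel): 80 < 173 ≤ 200 μm/a ⇒ C5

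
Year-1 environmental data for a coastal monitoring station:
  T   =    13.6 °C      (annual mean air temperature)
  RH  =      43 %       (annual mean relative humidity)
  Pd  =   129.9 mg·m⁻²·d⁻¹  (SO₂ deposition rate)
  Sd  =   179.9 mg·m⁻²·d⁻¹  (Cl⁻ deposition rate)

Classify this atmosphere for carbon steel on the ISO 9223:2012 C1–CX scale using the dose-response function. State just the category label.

C4

carbon steel: T>10 °C ⇒ hinge -0.054·(13.6−10) = -0.1944
  sulphur-dioxide contribution → 43.26 μm/a
  chloride contribution → 18.17 μm/a
  total first-year rate 61.43 μm/a
Category bounds: 50…80 μm/a bracket r_corr ⇒ C4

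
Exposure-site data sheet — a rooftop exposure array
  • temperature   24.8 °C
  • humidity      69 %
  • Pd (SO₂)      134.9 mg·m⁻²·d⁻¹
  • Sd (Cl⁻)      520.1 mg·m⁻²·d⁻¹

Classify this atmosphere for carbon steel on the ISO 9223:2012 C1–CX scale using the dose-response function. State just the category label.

carbon steel: f(T) = -0.054·(T−10) [T>10 °C] = -0.7992
  SO₂ term: 1.77·134.9^0.52·exp(0.02·69-0.7992) = 40.53
  Sd branch = 0.102·Sd^0.62·e^(0.033·RH+0.04·T) = 129.5 μm/a
  sum: 40.53 + 129.5 → r_corr = 170 μm/a
ISO 9223 Table 2 (carbon steel): 80 < 170 ≤ 200 μm/a ⇒ C5

C5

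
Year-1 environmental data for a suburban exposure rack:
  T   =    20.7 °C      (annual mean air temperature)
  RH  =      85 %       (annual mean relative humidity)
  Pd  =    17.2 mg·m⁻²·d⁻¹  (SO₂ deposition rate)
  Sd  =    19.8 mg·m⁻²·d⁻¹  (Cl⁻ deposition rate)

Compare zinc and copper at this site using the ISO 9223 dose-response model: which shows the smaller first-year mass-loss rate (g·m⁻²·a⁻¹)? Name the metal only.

zinc

zinc: f(T) = -0.071·(T−10) [T>10 °C] = -0.7597
  sulphur-dioxide contribution → 1.053 μm/a
  chloride contribution → 1.101 μm/a
  total first-year rate 2.153 μm/a
  mass loss = 2.153 μm/a × 7.14 g/cm³ = 15.38 g·m⁻²·a⁻¹
copper: f(T) = -0.080·(T−10) [T>10 °C] = -0.8560
  sulphur-dioxide contribution → 0.7108 μm/a
  chloride contribution → 1.35 μm/a
  total first-year rate 2.061 μm/a
  mass loss = 2.061 μm/a × 8.96 g/cm³ = 18.46 g·m⁻²·a⁻¹
Ordering by g·m⁻²·a⁻¹: copper (18.5) > zinc (15.4)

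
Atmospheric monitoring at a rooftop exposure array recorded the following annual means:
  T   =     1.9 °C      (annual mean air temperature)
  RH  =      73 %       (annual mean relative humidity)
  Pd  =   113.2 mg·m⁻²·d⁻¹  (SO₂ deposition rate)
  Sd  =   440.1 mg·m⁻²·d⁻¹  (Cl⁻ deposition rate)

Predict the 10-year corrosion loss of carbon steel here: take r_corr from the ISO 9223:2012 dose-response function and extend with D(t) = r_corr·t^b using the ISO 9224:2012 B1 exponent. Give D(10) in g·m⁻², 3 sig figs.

D(10) = 2.09e+03 g·m⁻²

carbon steel: f(T) = +0.150·(T−10) [T≤10 °C] = -1.2150
  SO₂ term: 1.77·113.2^0.52·exp(0.02·73-1.2150) = 26.45
  Sd branch = 0.102·Sd^0.62·e^(0.033·RH+0.04·T) = 53.31 μm/a
  r_corr = 26.45 + 53.31 = 79.76 μm/a
Long-term exponent b (ISO 9224 Table 2, B1) = 0.523
  D(10) = 79.76 × 10^0.523 = 79.76 × 3.334 = 265.9 μm
  Mass loss = 265.9 μm × 7.85 g/cm³ = 2088 g·m⁻²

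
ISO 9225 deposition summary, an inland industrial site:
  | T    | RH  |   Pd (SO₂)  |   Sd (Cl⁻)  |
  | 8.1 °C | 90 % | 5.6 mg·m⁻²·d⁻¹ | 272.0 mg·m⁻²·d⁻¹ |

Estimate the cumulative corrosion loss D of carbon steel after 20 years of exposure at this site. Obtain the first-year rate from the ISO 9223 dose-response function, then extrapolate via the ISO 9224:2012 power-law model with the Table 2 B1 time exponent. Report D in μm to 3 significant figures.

carbon steel: T≤10 °C ⇒ hinge +0.150·(8.1−10) = -0.2850
  sulphur-dioxide contribution → 19.72 μm/a
  chloride contribution → 88.84 μm/a
  ⇒ r_corr(carbon steel) = 108.6 μm/a
Power-law: D(20) = r_corr · 20^0.523
  D(20) = 108.6 × 20^0.523 = 108.6 × 4.791 = 520.1 μm

D(20) = 520 μm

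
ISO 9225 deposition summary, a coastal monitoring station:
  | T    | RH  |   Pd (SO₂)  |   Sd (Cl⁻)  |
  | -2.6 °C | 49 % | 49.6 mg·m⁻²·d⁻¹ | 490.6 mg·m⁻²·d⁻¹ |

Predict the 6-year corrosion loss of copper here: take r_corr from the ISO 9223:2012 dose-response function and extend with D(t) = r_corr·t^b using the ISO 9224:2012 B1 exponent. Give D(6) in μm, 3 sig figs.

copper: f(T) = +0.126·(T−10) [T≤10 °C] = -1.5876
  SO₂ term: 0.0053·49.6^0.26·exp(0.059·49-1.5876) = 0.05385
  Cl⁻ term: 0.01025·490.6^0.27·exp(0.036·49+0.049·-2.6) = 0.2805
  r_corr = 0.05385 + 0.2805 = 0.3344 μm/a
Long-term exponent b (ISO 9224 Table 2, B1) = 0.667
  D(6) = 0.3344 × 6^0.667 = 0.3344 × 3.304 = 1.105 μm

D(6) = 1.10 μm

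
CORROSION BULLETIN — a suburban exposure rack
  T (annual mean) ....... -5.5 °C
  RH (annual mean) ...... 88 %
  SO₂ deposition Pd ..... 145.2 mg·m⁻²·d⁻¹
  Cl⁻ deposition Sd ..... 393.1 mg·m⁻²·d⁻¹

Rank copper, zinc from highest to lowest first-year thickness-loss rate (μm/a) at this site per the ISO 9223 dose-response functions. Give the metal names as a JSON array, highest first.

["zinc", "copper"]

copper: f(T) = +0.126·(T−10) [T≤10 °C] = -1.9530
  SO₂ term: 0.0053·145.2^0.26·exp(0.059·88-1.9530) = 0.4932
  Sd branch = 0.01025·Sd^0.27·e^(0.036·RH+0.049·T) = 0.9333 μm/a
  r_corr = 0.4932 + 0.9333 = 1.427 μm/a
zinc: T≤10 °C ⇒ hinge +0.038·(-5.5−10) = -0.5890
  Pd branch = 0.0129·Pd^0.44·e^(0.046·RH+f) = 3.665 μm/a
  Cl⁻ term: 0.0175·393.1^0.57·exp(0.008·88+0.085·-5.5) = 0.6678
  r_corr = 3.665 + 0.6678 = 4.333 μm/a
Ordering by μm/a: zinc (4.33) > copper (1.43)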